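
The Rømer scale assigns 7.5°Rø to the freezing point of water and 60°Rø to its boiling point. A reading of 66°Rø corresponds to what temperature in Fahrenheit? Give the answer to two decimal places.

232.57°F

Linear interpolation between the fixed points: C = (66 - 7.5) × 100 / (60 - 7.5) = 111.4286°C.
Then 111.4286 × 1.8 + 32 = 232.57°F.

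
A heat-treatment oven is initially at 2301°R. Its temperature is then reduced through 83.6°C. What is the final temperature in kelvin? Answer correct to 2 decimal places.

Initial temperature in Celsius: (2301 - 491.67) × 5/9 = 1005.1833°C.
Final Celsius temperature: 1005.1833 - 83.6000 = 921.5833°C.
In kelvin: 921.5833 + 273.15 = 1194.73 K.

1194.73 K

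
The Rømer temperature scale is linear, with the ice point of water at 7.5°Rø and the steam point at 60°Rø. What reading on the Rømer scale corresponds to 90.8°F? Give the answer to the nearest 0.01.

First in Celsius: (90.8 - 32) × 5/9 = 32.6667°C.
Linearly onto the Rømer scale: 7.5 + (32.6667 / 100) × (60 - 7.5) = 24.65°Rø.

24.65°Rø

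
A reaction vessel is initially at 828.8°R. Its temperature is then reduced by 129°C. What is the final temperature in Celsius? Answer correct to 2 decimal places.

58.29°C

Initial temperature in Celsius: (828.8 - 491.67) × 5/9 = 187.2944°C.
Final Celsius temperature: 187.2944 - 129.0000 = 58.2944°C.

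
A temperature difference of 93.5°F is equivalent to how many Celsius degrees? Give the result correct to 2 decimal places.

51.94°C

For a temperature interval the offset drops out; only the factor 5/9 applies.
93.5 × 5/9 = 51.94.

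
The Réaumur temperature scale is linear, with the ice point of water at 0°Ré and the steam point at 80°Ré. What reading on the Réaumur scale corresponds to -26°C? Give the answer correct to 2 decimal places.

Linearly onto the Réaumur scale: 0 + (-26.0000 / 100) × (80 - 0) = -20.80°Ré.

-20.80°Ré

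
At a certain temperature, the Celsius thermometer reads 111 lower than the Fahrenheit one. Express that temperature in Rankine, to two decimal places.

669.42°R

Let x be the Fahrenheit reading; then the Celsius reading is 5/9·x - 17.7778.
(5/9·x - 17.7778) - x = -111  ⇒  (-4/9)·x = -93.2222  ⇒  x = 209.7500°F.
In Celsius: (209.75 - 32) × 5/9 = 98.7500°C.
In Rankine: 98.7500 × 1.8 + 491.67 = 669.42°R.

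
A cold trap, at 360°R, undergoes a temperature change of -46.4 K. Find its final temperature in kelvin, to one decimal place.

Initial temperature in Celsius: (360 - 491.67) × 5/9 = -73.1500°C.
The 46.4 K change is an interval; Kelvin and Celsius degrees are the same size, so ΔC = -46.4°C.
Final Celsius temperature: -73.1500 - 46.4000 = -119.5500°C.
In kelvin: -119.5500 + 273.15 = 153.6 K.

153.6 K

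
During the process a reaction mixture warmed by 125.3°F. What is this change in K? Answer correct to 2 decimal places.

For a temperature interval the offset drops out; only the factor 5/9 applies.
125.3 × 5/9 = 69.61.

69.61 K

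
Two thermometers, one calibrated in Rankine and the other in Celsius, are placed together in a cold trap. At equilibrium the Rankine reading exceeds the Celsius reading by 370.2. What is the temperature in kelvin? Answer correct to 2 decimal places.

Let x be the Rankine reading; then the Celsius reading is 5/9·x - 273.15.
(5/9·x - 273.15) - x = -370.2  ⇒  (-4/9)·x = -97.05  ⇒  x = 218.3625°R.
In Celsius: (218.3625 - 491.67) × 5/9 = -151.8375°C.
In kelvin: -151.8375 + 273.15 = 121.31 K.

121.31 K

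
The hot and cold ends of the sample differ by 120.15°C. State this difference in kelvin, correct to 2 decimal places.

120.15 K

Celsius and kelvin degrees are the same size, so the interval is unchanged: 120.15.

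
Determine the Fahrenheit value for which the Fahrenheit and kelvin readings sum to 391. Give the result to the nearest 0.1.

Let F be the Fahrenheit reading. The kelvin reading is K = 5/9·F + 255.372.
Require F + K = 391: (14/9)·F + 255.372 = 391.
F = (391 - 255.372) / (14/9) = 87.2.

87.2°F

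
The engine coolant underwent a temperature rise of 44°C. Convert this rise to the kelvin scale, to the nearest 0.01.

Celsius and kelvin degrees are the same size, so the interval is unchanged: 44.00.

44.00 K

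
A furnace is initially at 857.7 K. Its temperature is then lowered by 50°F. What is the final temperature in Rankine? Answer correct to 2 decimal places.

Initial temperature in Celsius: 857.7 - 273.15 = 584.5500°C.
The 50°F change is an interval, so only the factor 5/9 applies: -50 × 5/9 = -27.7778°C.
Final Celsius temperature: 584.5500 - 27.7778 = 556.7722°C.
In Rankine: 556.7722 × 1.8 + 491.67 = 1493.86°R.

1493.86°R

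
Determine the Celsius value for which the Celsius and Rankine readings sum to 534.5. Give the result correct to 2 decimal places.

Let C be the Celsius reading. The Rankine reading is R = 1.8·C + 491.67.
Require C + R = 534.5: (2.8)·C + 491.67 = 534.5.
C = (534.5 - 491.67) / (2.8) = 15.30.

15.30°C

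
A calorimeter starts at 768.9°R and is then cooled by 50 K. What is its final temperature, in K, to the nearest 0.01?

377.17 K

Initial temperature in Celsius: (768.9 - 491.67) × 5/9 = 154.0167°C.
The 50 K change is an interval; Kelvin and Celsius degrees are the same size, so ΔC = -50°C.
Final Celsius temperature: 154.0167 - 50.0000 = 104.0167°C.
In kelvin: 104.0167 + 273.15 = 377.17 K.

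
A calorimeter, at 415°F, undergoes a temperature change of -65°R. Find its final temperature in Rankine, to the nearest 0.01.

809.67°R

Initial temperature in Celsius: (415 - 32) × 5/9 = 212.7778°C.
The 65°R change is an interval, so only the factor 5/9 applies: -65 × 5/9 = -36.1111°C.
Final Celsius temperature: 212.7778 - 36.1111 = 176.6667°C.
In Rankine: 176.6667 × 1.8 + 491.67 = 809.67°R.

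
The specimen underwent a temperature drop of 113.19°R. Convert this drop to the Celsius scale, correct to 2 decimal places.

62.88°C

For a temperature interval the offset drops out; only the factor 5/9 applies.
113.19 × 5/9 = 62.88.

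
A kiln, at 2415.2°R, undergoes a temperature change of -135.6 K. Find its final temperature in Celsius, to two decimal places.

933.03°C

Initial temperature in Celsius: (2415.2 - 491.67) × 5/9 = 1068.6278°C.
The 135.6 K change is an interval; Kelvin and Celsius degrees are the same size, so ΔC = -135.6°C.
Final Celsius temperature: 1068.6278 - 135.6000 = 933.0278°C.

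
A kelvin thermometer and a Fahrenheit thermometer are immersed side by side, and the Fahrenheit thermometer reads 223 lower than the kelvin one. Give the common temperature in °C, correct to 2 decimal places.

Let x be the kelvin reading; then the Fahrenheit reading is 1.8·x - 459.67.
(1.8·x - 459.67) - x = -223  ⇒  (0.8)·x = 236.67  ⇒  x = 295.8375 K.
In Celsius: 295.8375 - 273.15 = 22.69°C.

22.69°C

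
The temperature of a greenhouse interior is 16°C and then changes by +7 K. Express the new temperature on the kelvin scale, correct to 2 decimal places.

The 7 K change is an interval; Kelvin and Celsius degrees are the same size, so ΔC = +7°C.
Final Celsius temperature: 16.0000 + 7.0000 = 23.0000°C.
In kelvin: 23.0000 + 273.15 = 296.15 K.

296.15 K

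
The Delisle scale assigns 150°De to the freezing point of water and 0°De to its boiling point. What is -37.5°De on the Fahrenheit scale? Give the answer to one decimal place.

257.0°F

Linear interpolation between the fixed points: C = (-37.5 - 150) × 100 / (0 - 150) = 125.0000°C.
Then 125.0000 × 1.8 + 32 = 257.0°F.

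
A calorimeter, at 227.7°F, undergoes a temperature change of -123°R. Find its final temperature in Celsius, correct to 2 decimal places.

40.39°C

Initial temperature in Celsius: (227.7 - 32) × 5/9 = 108.7222°C.
The 123°R change is an interval, so only the factor 5/9 applies: -123 × 5/9 = -68.3333°C.
Final Celsius temperature: 108.7222 - 68.3333 = 40.3889°C.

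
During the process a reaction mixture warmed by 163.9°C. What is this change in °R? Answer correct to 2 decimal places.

295.02°R

An interval of 1°C corresponds to 1.8°R.
163.9 × 1.8 = 295.02.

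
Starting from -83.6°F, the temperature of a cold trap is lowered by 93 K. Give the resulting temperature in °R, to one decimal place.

Initial temperature in Celsius: (-83.6 - 32) × 5/9 = -64.2222°C.
The 93 K change is an interval; Kelvin and Celsius degrees are the same size, so ΔC = -93°C.
Final Celsius temperature: -64.2222 - 93.0000 = -157.2222°C.
In Rankine: -157.2222 × 1.8 + 491.67 = 208.7°R.

208.7°R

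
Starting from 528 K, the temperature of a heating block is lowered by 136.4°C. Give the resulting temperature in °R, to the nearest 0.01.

Initial temperature in Celsius: 528 - 273.15 = 254.8500°C.
Final Celsius temperature: 254.8500 - 136.4000 = 118.4500°C.
In Rankine: 118.4500 × 1.8 + 491.67 = 704.88°R.

704.88°R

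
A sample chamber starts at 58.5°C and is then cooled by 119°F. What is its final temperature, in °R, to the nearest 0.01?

The 119°F change is an interval, so only the factor 5/9 applies: -119 × 5/9 = -66.1111°C.
Final Celsius temperature: 58.5000 - 66.1111 = -7.6111°C.
In Rankine: -7.6111 × 1.8 + 491.67 = 477.97°R.

477.97°R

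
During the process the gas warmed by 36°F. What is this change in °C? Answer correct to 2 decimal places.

20.00°C

An interval of 1°F corresponds to 5/9°C.
36 × 5/9 = 20.00.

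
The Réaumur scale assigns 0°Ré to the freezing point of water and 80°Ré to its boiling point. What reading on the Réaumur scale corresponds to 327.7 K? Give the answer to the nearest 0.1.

43.6°Ré

First in Celsius: 327.7 - 273.15 = 54.5500°C.
Linearly onto the Réaumur scale: 0 + (54.5500 / 100) × (80 - 0) = 43.6°Ré.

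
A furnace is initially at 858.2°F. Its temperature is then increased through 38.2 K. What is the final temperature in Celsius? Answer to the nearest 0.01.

497.20°C

Initial temperature in Celsius: (858.2 - 32) × 5/9 = 459.0000°C.
The 38.2 K change is an interval; Kelvin and Celsius degrees are the same size, so ΔC = +38.2°C.
Final Celsius temperature: 459.0000 + 38.2000 = 497.2000°C.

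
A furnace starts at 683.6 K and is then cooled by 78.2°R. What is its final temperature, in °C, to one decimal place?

367.0°C

Initial temperature in Celsius: 683.6 - 273.15 = 410.4500°C.
The 78.2°R change is an interval, so only the factor 5/9 applies: -78.2 × 5/9 = -43.4444°C.
Final Celsius temperature: 410.4500 - 43.4444 = 367.0056°C.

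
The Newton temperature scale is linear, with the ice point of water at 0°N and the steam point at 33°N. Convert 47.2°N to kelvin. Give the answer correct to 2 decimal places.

Linear interpolation between the fixed points: C = (47.2 - 0) × 100 / (33 - 0) = 143.0303°C.
Then 143.0303 + 273.15 = 416.18 K.

416.18 K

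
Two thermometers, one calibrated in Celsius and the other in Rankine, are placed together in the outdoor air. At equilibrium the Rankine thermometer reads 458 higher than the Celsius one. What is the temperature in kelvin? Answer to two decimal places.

231.06 K

Let x be the Celsius reading; then the Rankine reading is 1.8·x + 491.67.
(1.8·x + 491.67) - x = 458  ⇒  (0.8)·x = -33.67  ⇒  x = -42.0875°C.
In kelvin: -42.0875 + 273.15 = 231.06 K.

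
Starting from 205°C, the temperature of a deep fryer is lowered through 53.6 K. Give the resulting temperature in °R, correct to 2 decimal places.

764.19°R

The 53.6 K change is an interval; Kelvin and Celsius degrees are the same size, so ΔC = -53.6°C.
Final Celsius temperature: 205.0000 - 53.6000 = 151.4000°C.
In Rankine: 151.4000 × 1.8 + 491.67 = 764.19°R.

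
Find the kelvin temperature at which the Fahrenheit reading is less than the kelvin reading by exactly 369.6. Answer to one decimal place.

Let K be the kelvin reading. The Fahrenheit reading is F = 1.8·K - 459.67.
Require F - K = -369.6: (0.8)·K - 459.67 = -369.6.
K = (-369.6 + 459.67) / (0.8) = 112.6.

112.6 K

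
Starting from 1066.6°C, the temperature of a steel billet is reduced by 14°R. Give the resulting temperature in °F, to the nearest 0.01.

The 14°R change is an interval, so only the factor 5/9 applies: -14 × 5/9 = -7.7778°C.
Final Celsius temperature: 1066.6000 - 7.7778 = 1058.8222°C.
In Fahrenheit: 1058.8222 × 1.8 + 32 = 1937.88°F.

1937.88°F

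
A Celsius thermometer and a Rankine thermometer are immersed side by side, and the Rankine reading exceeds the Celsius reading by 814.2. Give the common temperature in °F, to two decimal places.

757.69°F

Let x be the Celsius reading; then the Rankine reading is 1.8·x + 491.67.
(1.8·x + 491.67) - x = 814.2  ⇒  (0.8)·x = 322.53  ⇒  x = 403.1625°C.
In Fahrenheit: 403.1625 × 1.8 + 32 = 757.69°F.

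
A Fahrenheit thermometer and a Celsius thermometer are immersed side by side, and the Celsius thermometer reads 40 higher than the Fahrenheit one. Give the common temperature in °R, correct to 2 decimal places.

Let x be the Fahrenheit reading; then the Celsius reading is 5/9·x - 17.7778.
(5/9·x - 17.7778) - x = 40  ⇒  (-4/9)·x = 57.7778  ⇒  x = -130.0000°F.
In Celsius: (-130 - 32) × 5/9 = -90.0000°C.
In Rankine: -90.0000 × 1.8 + 491.67 = 329.67°R.

329.67°R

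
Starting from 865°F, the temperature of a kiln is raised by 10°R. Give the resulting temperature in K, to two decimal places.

Initial temperature in Celsius: (865 - 32) × 5/9 = 462.7778°C.
The 10°R change is an interval, so only the factor 5/9 applies: +10 × 5/9 = +5.5556°C.
Final Celsius temperature: 462.7778 + 5.5556 = 468.3333°C.
In kelvin: 468.3333 + 273.15 = 741.48 K.

741.48 K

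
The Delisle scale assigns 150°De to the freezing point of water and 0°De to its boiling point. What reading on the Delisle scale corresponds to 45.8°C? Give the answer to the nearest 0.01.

Linearly onto the Delisle scale: 150 + (45.8000 / 100) × (0 - 150) = 81.30°De.

81.30°De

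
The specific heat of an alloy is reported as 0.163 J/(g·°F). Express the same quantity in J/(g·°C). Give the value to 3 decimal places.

0.293 J/(g·°C)

The quantity depends on a temperature interval, so only the ratio of degree sizes applies; the offset between the scales is irrelevant.
A change of 1°C is a change of 1.8°F, so per °C the value is 0.163 × 1.8 = 0.293.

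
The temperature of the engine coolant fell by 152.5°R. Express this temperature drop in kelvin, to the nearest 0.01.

84.72 K

An interval of 1°R corresponds to 5/9 K.
152.5 × 5/9 = 84.72.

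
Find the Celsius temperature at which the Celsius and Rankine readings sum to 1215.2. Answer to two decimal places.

258.40°C

Let C be the Celsius reading. The Rankine reading is R = 1.8·C + 491.67.
Require C + R = 1215.2: (2.8)·C + 491.67 = 1215.2.
C = (1215.2 - 491.67) / (2.8) = 258.40.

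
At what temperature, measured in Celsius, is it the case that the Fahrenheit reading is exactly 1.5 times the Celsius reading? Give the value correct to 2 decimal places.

-106.67°C

Let C be the Celsius reading. The Fahrenheit reading is F = 1.8·C + 32.
Require F = 1.5·C: 1.8·C + 32 = 1.5·C.
(0.3)·C = -32  ⇒  C = -106.67.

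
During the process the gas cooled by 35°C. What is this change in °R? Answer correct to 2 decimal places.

63.00°R

For a temperature interval the offset drops out; only the factor 1.8 applies.
35 × 1.8 = 63.00.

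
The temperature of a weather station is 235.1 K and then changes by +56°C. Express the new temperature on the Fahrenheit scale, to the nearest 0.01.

Initial temperature in Celsius: 235.1 - 273.15 = -38.0500°C.
Final Celsius temperature: -38.0500 + 56.0000 = 17.9500°C.
In Fahrenheit: 17.9500 × 1.8 + 32 = 64.31°F.

64.31°F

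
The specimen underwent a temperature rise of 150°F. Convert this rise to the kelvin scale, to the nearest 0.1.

83.3 K

Only the scale ratio 5/9 matters for a change in temperature.
150 × 5/9 = 83.3.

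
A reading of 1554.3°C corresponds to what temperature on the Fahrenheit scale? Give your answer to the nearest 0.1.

In Fahrenheit: 1554.3000 × 1.8 + 32 = 2829.7°F.

2829.7°F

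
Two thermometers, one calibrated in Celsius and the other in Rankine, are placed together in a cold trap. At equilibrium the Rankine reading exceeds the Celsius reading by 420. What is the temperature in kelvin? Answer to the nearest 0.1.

Let x be the Celsius reading; then the Rankine reading is 1.8·x + 491.67.
(1.8·x + 491.67) - x = 420  ⇒  (0.8)·x = -71.67  ⇒  x = -89.5875°C.
In kelvin: -89.5875 + 273.15 = 183.6 K.

183.6 K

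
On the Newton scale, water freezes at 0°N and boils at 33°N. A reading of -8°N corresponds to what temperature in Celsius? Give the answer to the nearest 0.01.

Linear interpolation between the fixed points: C = (-8 - 0) × 100 / (33 - 0) = -24.2424°C.

-24.24°C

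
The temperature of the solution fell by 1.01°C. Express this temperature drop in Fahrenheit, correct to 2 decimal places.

1.82°F

Only the scale ratio 1.8 matters for a change in temperature.
1.01 × 1.8 = 1.82.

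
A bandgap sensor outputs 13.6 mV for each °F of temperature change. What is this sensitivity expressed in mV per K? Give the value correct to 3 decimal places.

24.480 mV per K

Since only a temperature interval is involved, the additive offset between the scales drops out.
A change of 1 K is a change of 1.8°F, so per K the value is 13.6 × 1.8 = 24.480.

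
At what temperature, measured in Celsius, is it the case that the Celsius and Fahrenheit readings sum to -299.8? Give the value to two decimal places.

-118.50°C

Let C be the Celsius reading. The Fahrenheit reading is F = 1.8·C + 32.
Require C + F = -299.8: (2.8)·C + 32 = -299.8.
C = (-299.8 - 32) / (2.8) = -118.50.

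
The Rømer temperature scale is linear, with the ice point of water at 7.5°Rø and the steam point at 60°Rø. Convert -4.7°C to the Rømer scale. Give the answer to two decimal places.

Linearly onto the Rømer scale: 7.5 + (-4.7000 / 100) × (60 - 7.5) = 5.03°Rø.

5.03°Rø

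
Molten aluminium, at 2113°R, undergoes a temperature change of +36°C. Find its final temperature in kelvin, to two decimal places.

1209.89 K

Initial temperature in Celsius: (2113 - 491.67) × 5/9 = 900.7389°C.
Final Celsius temperature: 900.7389 + 36.0000 = 936.7389°C.
In kelvin: 936.7389 + 273.15 = 1209.89 K.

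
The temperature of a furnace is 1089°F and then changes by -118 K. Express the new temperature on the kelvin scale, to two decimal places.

742.37 K

Initial temperature in Celsius: (1089 - 32) × 5/9 = 587.2222°C.
The 118 K change is an interval; Kelvin and Celsius degrees are the same size, so ΔC = -118°C.
Final Celsius temperature: 587.2222 - 118.0000 = 469.2222°C.
In kelvin: 469.2222 + 273.15 = 742.37 K.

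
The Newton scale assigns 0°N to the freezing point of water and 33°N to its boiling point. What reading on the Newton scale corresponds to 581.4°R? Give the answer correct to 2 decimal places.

16.45°N

First in Celsius: (581.4 - 491.67) × 5/9 = 49.8500°C.
Linearly onto the Newton scale: 0 + (49.8500 / 100) × (33 - 0) = 16.45°N.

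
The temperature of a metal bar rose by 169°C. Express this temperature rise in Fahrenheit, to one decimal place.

304.2°F

For a temperature interval the offset drops out; only the factor 1.8 applies.
169 × 1.8 = 304.2.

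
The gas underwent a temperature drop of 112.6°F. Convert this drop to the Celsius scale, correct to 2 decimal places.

An interval of 1°F corresponds to 5/9°C.
112.6 × 5/9 = 62.56.

62.56°C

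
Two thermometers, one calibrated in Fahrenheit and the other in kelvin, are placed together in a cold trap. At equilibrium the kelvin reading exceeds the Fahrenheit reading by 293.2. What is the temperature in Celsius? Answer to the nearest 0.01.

Let x be the Fahrenheit reading; then the kelvin reading is 5/9·x + 255.372.
(5/9·x + 255.372) - x = 293.2  ⇒  (-4/9)·x = 37.8278  ⇒  x = -85.1125°F.
In Celsius: (-85.1125 - 32) × 5/9 = -65.06°C.

-65.06°C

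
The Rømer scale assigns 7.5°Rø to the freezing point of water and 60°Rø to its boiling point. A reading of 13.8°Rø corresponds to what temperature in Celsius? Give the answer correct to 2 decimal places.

12.00°C

Linear interpolation between the fixed points: C = (13.8 - 7.5) × 100 / (60 - 7.5) = 12.0000°C.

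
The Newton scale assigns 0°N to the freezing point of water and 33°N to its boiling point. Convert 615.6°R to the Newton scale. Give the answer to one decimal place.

22.7°N

First in Celsius: (615.6 - 491.67) × 5/9 = 68.8500°C.
Linearly onto the Newton scale: 0 + (68.8500 / 100) × (33 - 0) = 22.7°N.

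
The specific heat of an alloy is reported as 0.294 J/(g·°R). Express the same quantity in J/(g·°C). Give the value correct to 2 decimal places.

0.53 J/(g·°C)

Since only a temperature interval is involved, the additive offset between the scales drops out.
A change of 1°C is a change of 1.8°R, so per °C the value is 0.294 × 1.8 = 0.53.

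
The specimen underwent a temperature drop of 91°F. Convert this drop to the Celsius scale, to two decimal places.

50.56°C

An interval of 1°F corresponds to 5/9°C.
91 × 5/9 = 50.56.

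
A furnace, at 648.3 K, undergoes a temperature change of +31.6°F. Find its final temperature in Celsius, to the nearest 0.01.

392.71°C

Initial temperature in Celsius: 648.3 - 273.15 = 375.1500°C.
The 31.6°F change is an interval, so only the factor 5/9 applies: +31.6 × 5/9 = +17.5556°C.
Final Celsius temperature: 375.1500 + 17.5556 = 392.7056°C.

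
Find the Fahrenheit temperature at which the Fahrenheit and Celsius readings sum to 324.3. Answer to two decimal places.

219.91°F

Let F be the Fahrenheit reading. The Celsius reading is C = 5/9·F - 17.7778.
Require F + C = 324.3: (14/9)·F - 17.7778 = 324.3.
F = (324.3 + 17.7778) / (14/9) = 219.91.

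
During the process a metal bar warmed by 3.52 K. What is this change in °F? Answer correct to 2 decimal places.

For a temperature interval the offset drops out; only the factor 1.8 applies.
3.52 × 1.8 = 6.34.

6.34°F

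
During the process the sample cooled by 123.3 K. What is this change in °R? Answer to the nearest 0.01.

221.94°R

Only the scale ratio 1.8 matters for a change in temperature.
123.3 × 1.8 = 221.94.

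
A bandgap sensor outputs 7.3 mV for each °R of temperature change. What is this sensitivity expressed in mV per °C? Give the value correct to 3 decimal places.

The quantity depends on a temperature interval, so only the ratio of degree sizes applies; the offset between the scales is irrelevant.
A change of 1°C is a change of 1.8°R, so per °C the value is 7.3 × 1.8 = 13.140.

13.140 mV per °C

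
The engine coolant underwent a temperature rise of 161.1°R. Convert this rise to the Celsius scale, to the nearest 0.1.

89.5°C

For a temperature interval the offset drops out; only the factor 5/9 applies.
161.1 × 5/9 = 89.5.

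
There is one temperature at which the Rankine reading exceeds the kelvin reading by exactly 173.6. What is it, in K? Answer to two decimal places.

217.00 K

Let K be the kelvin reading. The Rankine reading is R = 1.8·K.
Require R - K = 173.6: (0.8)·K = 173.6.
K = (173.6) / (0.8) = 217.00.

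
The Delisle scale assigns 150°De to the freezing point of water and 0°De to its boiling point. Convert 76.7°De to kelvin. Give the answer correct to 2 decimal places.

Linear interpolation between the fixed points: C = (76.7 - 150) × 100 / (0 - 150) = 48.8667°C.
Then 48.8667 + 273.15 = 322.02 K.

322.02 K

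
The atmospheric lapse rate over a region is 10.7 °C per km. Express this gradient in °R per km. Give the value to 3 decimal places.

19.260 °R/km

Since only a temperature interval is involved, the additive offset between the scales drops out.
A change of 1°C is a change of 1.8°R, so 10.7 × 1.8 = 19.260.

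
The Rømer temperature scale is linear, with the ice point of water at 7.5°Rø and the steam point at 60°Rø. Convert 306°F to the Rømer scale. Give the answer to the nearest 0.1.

First in Celsius: (306 - 32) × 5/9 = 152.2222°C.
Linearly onto the Rømer scale: 7.5 + (152.2222 / 100) × (60 - 7.5) = 87.4°Rø.

87.4°Rø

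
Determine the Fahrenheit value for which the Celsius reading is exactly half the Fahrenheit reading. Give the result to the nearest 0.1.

Let F be the Fahrenheit reading. The Celsius reading is C = 5/9·F - 17.7778.
Require C = 0.5·F: 5/9·F - 17.7778 = 0.5·F.
(1/18)·F = 17.7778  ⇒  F = 320.0.

320.0°F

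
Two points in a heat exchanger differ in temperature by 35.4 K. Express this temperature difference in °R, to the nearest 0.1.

63.7°R

Only the scale ratio 1.8 matters for a change in temperature.
35.4 × 1.8 = 63.7.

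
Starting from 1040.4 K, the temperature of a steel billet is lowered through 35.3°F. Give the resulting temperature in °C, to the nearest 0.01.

747.64°C

Initial temperature in Celsius: 1040.4 - 273.15 = 767.2500°C.
The 35.3°F change is an interval, so only the factor 5/9 applies: -35.3 × 5/9 = -19.6111°C.
Final Celsius temperature: 767.2500 - 19.6111 = 747.6389°C.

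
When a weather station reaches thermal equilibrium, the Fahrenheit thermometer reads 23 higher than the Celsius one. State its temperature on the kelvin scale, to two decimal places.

Let x be the Celsius reading; then the Fahrenheit reading is 1.8·x + 32.
(1.8·x + 32) - x = 23  ⇒  (0.8)·x = -9  ⇒  x = -11.2500°C.
In kelvin: -11.2500 + 273.15 = 261.90 K.

261.90 K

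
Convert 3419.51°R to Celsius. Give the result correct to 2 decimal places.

1626.58°C

In Celsius: (3419.51 - 491.67) × 5/9 = 1626.5778°C.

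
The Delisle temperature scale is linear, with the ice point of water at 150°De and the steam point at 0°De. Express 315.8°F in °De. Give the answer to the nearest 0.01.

First in Celsius: (315.8 - 32) × 5/9 = 157.6667°C.
Linearly onto the Delisle scale: 150 + (157.6667 / 100) × (0 - 150) = -86.50°De.

-86.50°De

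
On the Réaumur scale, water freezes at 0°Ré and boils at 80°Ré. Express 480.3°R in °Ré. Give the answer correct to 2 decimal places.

First in Celsius: (480.3 - 491.67) × 5/9 = -6.3167°C.
Linearly onto the Réaumur scale: 0 + (-6.3167 / 100) × (80 - 0) = -5.05°Ré.

-5.05°Ré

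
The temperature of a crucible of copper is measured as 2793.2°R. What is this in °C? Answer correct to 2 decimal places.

In Celsius: (2793.2 - 491.67) × 5/9 = 1278.6278°C.

1278.63°C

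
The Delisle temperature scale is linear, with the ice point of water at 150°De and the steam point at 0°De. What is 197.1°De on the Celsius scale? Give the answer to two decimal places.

-31.40°C

Linear interpolation between the fixed points: C = (197.1 - 150) × 100 / (0 - 150) = -31.4000°C.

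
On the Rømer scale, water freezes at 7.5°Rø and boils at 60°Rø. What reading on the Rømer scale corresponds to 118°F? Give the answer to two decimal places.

First in Celsius: (118 - 32) × 5/9 = 47.7778°C.
Linearly onto the Rømer scale: 7.5 + (47.7778 / 100) × (60 - 7.5) = 32.58°Rø.

32.58°Rø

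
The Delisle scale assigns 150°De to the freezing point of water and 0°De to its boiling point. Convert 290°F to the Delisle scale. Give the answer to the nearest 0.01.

First in Celsius: (290 - 32) × 5/9 = 143.3333°C.
Linearly onto the Delisle scale: 150 + (143.3333 / 100) × (0 - 150) = -65.00°De.

-65.00°De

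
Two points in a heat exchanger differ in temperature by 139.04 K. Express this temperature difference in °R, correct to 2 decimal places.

250.27°R

Only the scale ratio 1.8 matters for a change in temperature.
139.04 × 1.8 = 250.27.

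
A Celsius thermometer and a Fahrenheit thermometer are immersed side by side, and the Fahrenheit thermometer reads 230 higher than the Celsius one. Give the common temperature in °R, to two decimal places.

Let x be the Celsius reading; then the Fahrenheit reading is 1.8·x + 32.
(1.8·x + 32) - x = 230  ⇒  (0.8)·x = 198  ⇒  x = 247.5000°C.
In Rankine: 247.5000 × 1.8 + 491.67 = 937.17°R.

937.17°R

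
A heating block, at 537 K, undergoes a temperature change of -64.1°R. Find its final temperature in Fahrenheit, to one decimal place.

442.8°F

Initial temperature in Celsius: 537 - 273.15 = 263.8500°C.
The 64.1°R change is an interval, so only the factor 5/9 applies: -64.1 × 5/9 = -35.6111°C.
Final Celsius temperature: 263.8500 - 35.6111 = 228.2389°C.
In Fahrenheit: 228.2389 × 1.8 + 32 = 442.8°F.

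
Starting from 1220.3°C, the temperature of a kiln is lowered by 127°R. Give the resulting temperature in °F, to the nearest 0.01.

2101.54°F

The 127°R change is an interval, so only the factor 5/9 applies: -127 × 5/9 = -70.5556°C.
Final Celsius temperature: 1220.3000 - 70.5556 = 1149.7444°C.
In Fahrenheit: 1149.7444 × 1.8 + 32 = 2101.54°F.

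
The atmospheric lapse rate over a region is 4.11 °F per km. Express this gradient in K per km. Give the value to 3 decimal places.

2.283 K/km

Since only a temperature interval is involved, the additive offset between the scales drops out.
A change of 1°F is a change of 5/9 K, so 4.11 × 5/9 = 2.283.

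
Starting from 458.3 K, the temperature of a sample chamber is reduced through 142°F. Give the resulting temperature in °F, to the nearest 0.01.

Initial temperature in Celsius: 458.3 - 273.15 = 185.1500°C.
The 142°F change is an interval, so only the factor 5/9 applies: -142 × 5/9 = -78.8889°C.
Final Celsius temperature: 185.1500 - 78.8889 = 106.2611°C.
In Fahrenheit: 106.2611 × 1.8 + 32 = 223.27°F.

223.27°F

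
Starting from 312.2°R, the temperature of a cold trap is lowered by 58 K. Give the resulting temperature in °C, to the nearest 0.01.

-157.71°C

Initial temperature in Celsius: (312.2 - 491.67) × 5/9 = -99.7056°C.
The 58 K change is an interval; Kelvin and Celsius degrees are the same size, so ΔC = -58°C.
Final Celsius temperature: -99.7056 - 58.0000 = -157.7056°C.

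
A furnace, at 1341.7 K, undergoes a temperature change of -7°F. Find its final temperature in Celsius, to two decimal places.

Initial temperature in Celsius: 1341.7 - 273.15 = 1068.5500°C.
The 7°F change is an interval, so only the factor 5/9 applies: -7 × 5/9 = -3.8889°C.
Final Celsius temperature: 1068.5500 - 3.8889 = 1064.6611°C.

1064.66°C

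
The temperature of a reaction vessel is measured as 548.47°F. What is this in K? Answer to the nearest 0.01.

560.08 K

In Celsius: (548.47 - 32) × 5/9 = 286.9278°C.
In kelvin: 286.9278 + 273.15 = 560.08 K.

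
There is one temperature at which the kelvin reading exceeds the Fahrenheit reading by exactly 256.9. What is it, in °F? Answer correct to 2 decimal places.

Let F be the Fahrenheit reading. The kelvin reading is K = 5/9·F + 255.372.
Require K - F = 256.9: (-4/9)·F + 255.372 = 256.9.
F = (256.9 - 255.372) / (-4/9) = -3.44.

-3.44°F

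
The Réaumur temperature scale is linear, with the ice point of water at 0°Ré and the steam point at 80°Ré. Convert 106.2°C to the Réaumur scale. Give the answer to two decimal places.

Linearly onto the Réaumur scale: 0 + (106.2000 / 100) × (80 - 0) = 84.96°Ré.

84.96°Ré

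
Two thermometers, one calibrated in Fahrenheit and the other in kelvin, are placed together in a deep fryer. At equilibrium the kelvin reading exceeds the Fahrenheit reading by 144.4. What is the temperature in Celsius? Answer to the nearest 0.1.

120.9°C

Let x be the Fahrenheit reading; then the kelvin reading is 5/9·x + 255.372.
(5/9·x + 255.372) - x = 144.4  ⇒  (-4/9)·x = -110.972  ⇒  x = 249.6875°F.
In Celsius: (249.6875 - 32) × 5/9 = 120.9°C.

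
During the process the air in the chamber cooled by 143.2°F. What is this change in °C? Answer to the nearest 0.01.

79.56°C

For a temperature interval the offset drops out; only the factor 5/9 applies.
143.2 × 5/9 = 79.56.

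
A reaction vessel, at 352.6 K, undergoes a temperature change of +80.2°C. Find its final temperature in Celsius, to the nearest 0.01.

159.65°C

Initial temperature in Celsius: 352.6 - 273.15 = 79.4500°C.
Final Celsius temperature: 79.4500 + 80.2000 = 159.6500°C.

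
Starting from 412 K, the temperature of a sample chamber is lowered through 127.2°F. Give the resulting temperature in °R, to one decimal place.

Initial temperature in Celsius: 412 - 273.15 = 138.8500°C.
The 127.2°F change is an interval, so only the factor 5/9 applies: -127.2 × 5/9 = -70.6667°C.
Final Celsius temperature: 138.8500 - 70.6667 = 68.1833°C.
In Rankine: 68.1833 × 1.8 + 491.67 = 614.4°R.

614.4°R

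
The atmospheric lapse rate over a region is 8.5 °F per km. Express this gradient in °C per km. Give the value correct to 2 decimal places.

4.72 °C/km

The quantity depends on a temperature interval, so only the ratio of degree sizes applies; the offset between the scales is irrelevant.
A change of 1°F is a change of 5/9°C, so 8.5 × 5/9 = 4.72.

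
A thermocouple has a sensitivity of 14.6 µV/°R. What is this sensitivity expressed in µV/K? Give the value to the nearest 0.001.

26.280 µV/K

The quantity depends on a temperature interval, so only the ratio of degree sizes applies; the offset between the scales is irrelevant.
A change of 1 K is a change of 1.8°R, so per K the value is 14.6 × 1.8 = 26.280.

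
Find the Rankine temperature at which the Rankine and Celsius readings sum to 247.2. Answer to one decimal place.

Let R be the Rankine reading. The Celsius reading is C = 5/9·R - 273.15.
Require R + C = 247.2: (14/9)·R - 273.15 = 247.2.
R = (247.2 + 273.15) / (14/9) = 334.5.

334.5°R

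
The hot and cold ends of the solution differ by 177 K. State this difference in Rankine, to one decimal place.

For a temperature interval the offset drops out; only the factor 1.8 applies.
177 × 1.8 = 318.6.

318.6°R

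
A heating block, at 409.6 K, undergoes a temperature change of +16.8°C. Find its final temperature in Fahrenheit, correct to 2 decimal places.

Initial temperature in Celsius: 409.6 - 273.15 = 136.4500°C.
Final Celsius temperature: 136.4500 + 16.8000 = 153.2500°C.
In Fahrenheit: 153.2500 × 1.8 + 32 = 307.85°F.

307.85°F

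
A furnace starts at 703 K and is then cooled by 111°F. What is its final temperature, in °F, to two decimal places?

Initial temperature in Celsius: 703 - 273.15 = 429.8500°C.
The 111°F change is an interval, so only the factor 5/9 applies: -111 × 5/9 = -61.6667°C.
Final Celsius temperature: 429.8500 - 61.6667 = 368.1833°C.
In Fahrenheit: 368.1833 × 1.8 + 32 = 694.73°F.

694.73°F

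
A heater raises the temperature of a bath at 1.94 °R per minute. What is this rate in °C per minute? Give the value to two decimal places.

Since only a temperature interval is involved, the additive offset between the scales drops out.
A change of 1°R is a change of 5/9°C, so 1.94 × 5/9 = 1.08.

1.08 °C/minute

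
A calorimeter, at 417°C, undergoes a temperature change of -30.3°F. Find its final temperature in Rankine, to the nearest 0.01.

1211.97°R

The 30.3°F change is an interval, so only the factor 5/9 applies: -30.3 × 5/9 = -16.8333°C.
Final Celsius temperature: 417.0000 - 16.8333 = 400.1667°C.
In Rankine: 400.1667 × 1.8 + 491.67 = 1211.97°R.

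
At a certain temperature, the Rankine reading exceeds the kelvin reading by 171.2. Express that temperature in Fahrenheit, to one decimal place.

-74.5°F

Let x be the Rankine reading; then the kelvin reading is 5/9·x.
(5/9·x) - x = -171.2  ⇒  (-4/9)·x = -171.2  ⇒  x = 385.2000°R.
In Celsius: (385.2 - 491.67) × 5/9 = -59.1500°C.
In Fahrenheit: -59.1500 × 1.8 + 32 = -74.5°F.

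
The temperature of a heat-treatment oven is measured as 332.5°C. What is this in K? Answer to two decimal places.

In kelvin: 332.5000 + 273.15 = 605.65 K.

605.65 K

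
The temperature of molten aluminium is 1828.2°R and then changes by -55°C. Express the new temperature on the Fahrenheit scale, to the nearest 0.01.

1269.53°F

Initial temperature in Celsius: (1828.2 - 491.67) × 5/9 = 742.5167°C.
Final Celsius temperature: 742.5167 - 55.0000 = 687.5167°C.
In Fahrenheit: 687.5167 × 1.8 + 32 = 1269.53°F.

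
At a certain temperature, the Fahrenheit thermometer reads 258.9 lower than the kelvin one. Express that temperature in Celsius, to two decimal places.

Let x be the kelvin reading; then the Fahrenheit reading is 1.8·x - 459.67.
(1.8·x - 459.67) - x = -258.9  ⇒  (0.8)·x = 200.77  ⇒  x = 250.9625 K.
In Celsius: 250.9625 - 273.15 = -22.19°C.

-22.19°C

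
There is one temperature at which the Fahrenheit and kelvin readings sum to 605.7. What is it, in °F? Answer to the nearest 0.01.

Let F be the Fahrenheit reading. The kelvin reading is K = 5/9·F + 255.372.
Require F + K = 605.7: (14/9)·F + 255.372 = 605.7.
F = (605.7 - 255.372) / (14/9) = 225.21.

225.21°F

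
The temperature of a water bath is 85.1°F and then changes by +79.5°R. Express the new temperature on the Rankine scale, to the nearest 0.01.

Initial temperature in Celsius: (85.1 - 32) × 5/9 = 29.5000°C.
The 79.5°R change is an interval, so only the factor 5/9 applies: +79.5 × 5/9 = +44.1667°C.
Final Celsius temperature: 29.5000 + 44.1667 = 73.6667°C.
In Rankine: 73.6667 × 1.8 + 491.67 = 624.27°R.

624.27°R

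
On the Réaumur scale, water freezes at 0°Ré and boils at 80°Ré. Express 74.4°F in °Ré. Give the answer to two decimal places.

First in Celsius: (74.4 - 32) × 5/9 = 23.5556°C.
Linearly onto the Réaumur scale: 0 + (23.5556 / 100) × (80 - 0) = 18.84°Ré.

18.84°Ré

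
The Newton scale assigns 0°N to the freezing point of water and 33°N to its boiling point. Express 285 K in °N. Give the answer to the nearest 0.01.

3.91°N

First in Celsius: 285 - 273.15 = 11.8500°C.
Linearly onto the Newton scale: 0 + (11.8500 / 100) × (33 - 0) = 3.91°N.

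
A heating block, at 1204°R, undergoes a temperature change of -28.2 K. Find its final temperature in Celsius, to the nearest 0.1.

367.5°C

Initial temperature in Celsius: (1204 - 491.67) × 5/9 = 395.7389°C.
The 28.2 K change is an interval; Kelvin and Celsius degrees are the same size, so ΔC = -28.2°C.
Final Celsius temperature: 395.7389 - 28.2000 = 367.5389°C.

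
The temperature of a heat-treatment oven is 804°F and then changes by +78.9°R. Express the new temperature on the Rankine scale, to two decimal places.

Initial temperature in Celsius: (804 - 32) × 5/9 = 428.8889°C.
The 78.9°R change is an interval, so only the factor 5/9 applies: +78.9 × 5/9 = +43.8333°C.
Final Celsius temperature: 428.8889 + 43.8333 = 472.7222°C.
In Rankine: 472.7222 × 1.8 + 491.67 = 1342.57°R.

1342.57°R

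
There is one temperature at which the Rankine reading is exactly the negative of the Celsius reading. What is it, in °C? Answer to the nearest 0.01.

Let C be the Celsius reading. The Rankine reading is R = 1.8·C + 491.67.
Require R = -1·C: 1.8·C + 491.67 = -1·C.
(2.8)·C = -491.67  ⇒  C = -175.60.

-175.60°C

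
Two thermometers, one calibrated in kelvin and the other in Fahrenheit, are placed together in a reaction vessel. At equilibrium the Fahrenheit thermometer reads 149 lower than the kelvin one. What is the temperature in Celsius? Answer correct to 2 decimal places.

Let x be the kelvin reading; then the Fahrenheit reading is 1.8·x - 459.67.
(1.8·x - 459.67) - x = -149  ⇒  (0.8)·x = 310.67  ⇒  x = 388.3375 K.
In Celsius: 388.3375 - 273.15 = 115.19°C.

115.19°C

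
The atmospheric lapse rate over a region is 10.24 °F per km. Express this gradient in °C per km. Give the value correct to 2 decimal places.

The quantity depends on a temperature interval, so only the ratio of degree sizes applies; the offset between the scales is irrelevant.
A change of 1°F is a change of 5/9°C, so 10.24 × 5/9 = 5.69.

5.69 °C/km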